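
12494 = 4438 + 8056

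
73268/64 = 1144  +  13/16 = 1144.81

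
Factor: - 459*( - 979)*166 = 74593926 = 2^1*3^3*11^1*17^1*83^1 * 89^1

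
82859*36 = 2982924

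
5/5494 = 5/5494 =0.00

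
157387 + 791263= 948650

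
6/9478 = 3/4739 =0.00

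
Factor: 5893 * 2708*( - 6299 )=-100520978956 = - 2^2 * 71^1*83^1*677^1*6299^1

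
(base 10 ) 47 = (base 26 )1l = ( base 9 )52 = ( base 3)1202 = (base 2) 101111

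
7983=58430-50447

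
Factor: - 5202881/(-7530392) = 2^(  -  3)*1399^1*3719^1*941299^(  -  1)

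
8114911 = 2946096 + 5168815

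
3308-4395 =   -  1087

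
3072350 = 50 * 61447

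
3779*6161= 23282419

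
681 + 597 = 1278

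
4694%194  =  38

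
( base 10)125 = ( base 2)1111101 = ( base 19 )6b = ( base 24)55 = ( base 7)236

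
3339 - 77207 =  -73868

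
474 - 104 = 370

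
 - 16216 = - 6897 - 9319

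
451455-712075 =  - 260620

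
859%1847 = 859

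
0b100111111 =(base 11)270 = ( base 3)102211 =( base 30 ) AJ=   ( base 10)319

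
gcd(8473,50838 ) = 8473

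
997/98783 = 997/98783 = 0.01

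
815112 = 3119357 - 2304245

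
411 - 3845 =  - 3434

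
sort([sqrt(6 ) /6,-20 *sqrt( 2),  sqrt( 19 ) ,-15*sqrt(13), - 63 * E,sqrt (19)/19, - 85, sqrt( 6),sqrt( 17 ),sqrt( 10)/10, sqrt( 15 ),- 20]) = [ - 63*E, - 85,-15*sqrt ( 13 ), - 20*sqrt(2),-20,sqrt(19) /19,sqrt(10)/10, sqrt( 6) /6, sqrt( 6 ),  sqrt (15),sqrt( 17),sqrt(19) ]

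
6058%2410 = 1238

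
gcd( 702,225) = 9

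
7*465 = 3255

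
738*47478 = 35038764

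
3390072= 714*4748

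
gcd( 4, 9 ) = 1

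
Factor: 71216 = 2^4*4451^1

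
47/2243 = 47/2243 = 0.02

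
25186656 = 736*34221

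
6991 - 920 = 6071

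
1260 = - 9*( - 140) 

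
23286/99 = 7762/33 = 235.21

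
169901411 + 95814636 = 265716047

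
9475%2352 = 67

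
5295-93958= - 88663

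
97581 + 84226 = 181807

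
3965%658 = 17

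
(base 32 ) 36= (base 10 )102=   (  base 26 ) 3O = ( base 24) 46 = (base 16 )66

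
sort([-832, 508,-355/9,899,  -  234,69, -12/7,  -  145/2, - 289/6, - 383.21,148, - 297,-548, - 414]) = [  -  832,  -  548, - 414 ,-383.21, - 297, - 234, - 145/2, - 289/6, - 355/9,- 12/7, 69, 148, 508, 899 ] 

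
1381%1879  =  1381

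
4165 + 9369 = 13534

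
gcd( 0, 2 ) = 2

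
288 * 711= 204768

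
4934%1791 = 1352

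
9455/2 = 9455/2= 4727.50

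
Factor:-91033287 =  - 3^1*23^1*1319323^1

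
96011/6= 16001 + 5/6 =16001.83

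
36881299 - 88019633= - 51138334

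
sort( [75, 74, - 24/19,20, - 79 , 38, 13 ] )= [ -79,-24/19, 13,20, 38, 74, 75] 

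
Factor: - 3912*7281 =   -  2^3*3^3*163^1*809^1 = - 28483272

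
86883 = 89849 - 2966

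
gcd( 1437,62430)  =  3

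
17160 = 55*312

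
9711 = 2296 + 7415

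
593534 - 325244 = 268290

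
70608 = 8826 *8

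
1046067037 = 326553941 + 719513096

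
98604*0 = 0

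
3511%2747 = 764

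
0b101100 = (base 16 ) 2C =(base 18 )28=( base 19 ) 26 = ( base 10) 44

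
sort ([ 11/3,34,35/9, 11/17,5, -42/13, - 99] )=[ -99, - 42/13,  11/17, 11/3,  35/9 , 5,34]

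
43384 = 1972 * 22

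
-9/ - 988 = 9/988 = 0.01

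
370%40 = 10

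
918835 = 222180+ 696655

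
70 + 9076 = 9146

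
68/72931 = 68/72931 = 0.00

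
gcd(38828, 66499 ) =1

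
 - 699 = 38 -737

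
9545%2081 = 1221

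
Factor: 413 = 7^1*59^1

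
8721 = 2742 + 5979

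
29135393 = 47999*607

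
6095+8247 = 14342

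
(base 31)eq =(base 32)ec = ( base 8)714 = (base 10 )460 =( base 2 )111001100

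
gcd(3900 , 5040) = 60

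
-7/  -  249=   7/249 = 0.03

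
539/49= 11=11.00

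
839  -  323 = 516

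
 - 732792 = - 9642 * 76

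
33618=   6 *5603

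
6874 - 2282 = 4592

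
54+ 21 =75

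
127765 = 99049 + 28716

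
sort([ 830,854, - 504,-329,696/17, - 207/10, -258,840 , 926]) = [-504,-329, -258,-207/10,696/17,830,840,854,926] 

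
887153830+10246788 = 897400618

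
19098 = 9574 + 9524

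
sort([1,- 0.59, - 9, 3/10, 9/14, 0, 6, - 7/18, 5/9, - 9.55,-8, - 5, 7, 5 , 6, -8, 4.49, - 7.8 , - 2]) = [-9.55, - 9 , - 8,-8, - 7.8,-5, - 2 , - 0.59,  -  7/18 , 0, 3/10, 5/9, 9/14 , 1, 4.49, 5, 6, 6,7 ]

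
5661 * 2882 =16315002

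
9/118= 9/118 = 0.08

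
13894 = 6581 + 7313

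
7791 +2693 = 10484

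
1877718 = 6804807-4927089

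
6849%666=189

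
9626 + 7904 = 17530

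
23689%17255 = 6434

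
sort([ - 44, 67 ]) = [ - 44, 67 ] 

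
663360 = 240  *2764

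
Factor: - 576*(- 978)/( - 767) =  - 563328/767 = -2^7* 3^3*13^( - 1 ) *59^( - 1)*163^1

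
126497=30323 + 96174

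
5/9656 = 5/9656=0.00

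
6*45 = 270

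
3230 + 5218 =8448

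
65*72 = 4680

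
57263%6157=1850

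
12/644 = 3/161 = 0.02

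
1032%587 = 445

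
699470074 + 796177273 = 1495647347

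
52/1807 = 4/139 = 0.03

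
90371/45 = 2008 + 11/45 = 2008.24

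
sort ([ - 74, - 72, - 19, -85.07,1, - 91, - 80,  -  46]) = [  -  91, - 85.07, - 80, - 74,-72, - 46, - 19,1] 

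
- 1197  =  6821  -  8018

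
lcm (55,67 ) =3685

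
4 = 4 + 0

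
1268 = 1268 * 1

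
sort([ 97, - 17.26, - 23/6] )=[ - 17.26 , - 23/6,97 ]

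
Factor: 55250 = 2^1*5^3 * 13^1*17^1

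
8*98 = 784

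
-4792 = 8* (- 599 )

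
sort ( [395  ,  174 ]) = [174,395 ]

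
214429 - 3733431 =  - 3519002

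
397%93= 25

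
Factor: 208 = 2^4*13^1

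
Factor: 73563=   3^1 * 7^1*31^1*113^1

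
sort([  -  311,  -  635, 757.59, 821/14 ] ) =[ - 635, -311,  821/14,757.59]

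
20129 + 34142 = 54271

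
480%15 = 0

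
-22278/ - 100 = 222 + 39/50= 222.78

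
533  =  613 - 80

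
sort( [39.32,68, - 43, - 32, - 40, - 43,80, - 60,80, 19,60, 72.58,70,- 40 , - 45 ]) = [ - 60,-45, - 43, - 43,-40, - 40,- 32,19,39.32,60, 68,70,72.58,  80,80 ] 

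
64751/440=64751/440 = 147.16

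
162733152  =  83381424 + 79351728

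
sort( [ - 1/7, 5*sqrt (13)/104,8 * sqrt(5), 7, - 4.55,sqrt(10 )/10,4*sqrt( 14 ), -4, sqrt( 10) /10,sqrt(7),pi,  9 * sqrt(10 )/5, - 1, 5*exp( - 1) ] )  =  [ - 4.55 , - 4, - 1, - 1/7, 5*sqrt( 13)/104 , sqrt(10 ) /10,sqrt ( 10) /10 , 5*exp (-1 ),  sqrt( 7), pi, 9 * sqrt (10)/5, 7,4*sqrt( 14), 8*sqrt( 5)]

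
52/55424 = 13/13856= 0.00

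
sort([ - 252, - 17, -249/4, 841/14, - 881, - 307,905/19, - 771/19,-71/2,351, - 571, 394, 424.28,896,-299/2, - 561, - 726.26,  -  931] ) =[ - 931, - 881, - 726.26, - 571,  -  561, - 307, - 252, - 299/2, - 249/4,-771/19, - 71/2,-17, 905/19,841/14,351, 394,424.28,896 ]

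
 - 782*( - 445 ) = 347990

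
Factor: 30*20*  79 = 2^3*3^1*5^2*79^1 = 47400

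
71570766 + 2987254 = 74558020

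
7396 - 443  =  6953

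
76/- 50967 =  - 1 + 50891/50967 = -0.00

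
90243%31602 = 27039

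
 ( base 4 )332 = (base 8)76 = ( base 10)62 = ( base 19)35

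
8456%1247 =974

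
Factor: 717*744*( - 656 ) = -349941888=- 2^7*3^2*31^1*41^1*239^1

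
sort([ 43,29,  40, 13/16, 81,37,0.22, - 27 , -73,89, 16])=[- 73 ,-27,  0.22, 13/16, 16,29, 37, 40,43, 81, 89]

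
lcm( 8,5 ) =40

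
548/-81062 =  - 1 +40257/40531  =  - 0.01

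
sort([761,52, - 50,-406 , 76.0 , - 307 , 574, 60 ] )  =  [ - 406, - 307,- 50,52,  60, 76.0,574,761]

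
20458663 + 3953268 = 24411931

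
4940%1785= 1370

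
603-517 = 86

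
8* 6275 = 50200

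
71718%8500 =3718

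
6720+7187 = 13907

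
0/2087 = 0 = 0.00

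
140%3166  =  140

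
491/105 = 4+71/105= 4.68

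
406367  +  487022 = 893389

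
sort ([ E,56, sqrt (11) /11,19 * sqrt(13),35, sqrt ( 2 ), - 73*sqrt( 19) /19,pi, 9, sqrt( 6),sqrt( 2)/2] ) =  [-73*sqrt ( 19 ) /19,sqrt( 11)/11, sqrt( 2) /2,sqrt( 2),sqrt(6), E,pi,9,35, 56, 19* sqrt ( 13 )]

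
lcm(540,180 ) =540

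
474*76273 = 36153402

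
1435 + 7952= 9387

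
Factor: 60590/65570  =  73/79 = 73^1*79^ (-1)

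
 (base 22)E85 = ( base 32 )6PD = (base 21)fg6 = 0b1101100101101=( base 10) 6957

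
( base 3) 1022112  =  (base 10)959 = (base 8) 1677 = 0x3bf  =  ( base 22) 1ld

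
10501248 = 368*28536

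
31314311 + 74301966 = 105616277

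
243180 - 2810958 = -2567778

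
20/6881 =20/6881 = 0.00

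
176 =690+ - 514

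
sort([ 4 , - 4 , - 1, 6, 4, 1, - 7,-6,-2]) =[ - 7,-6, - 4, - 2, - 1 , 1,4,4,6]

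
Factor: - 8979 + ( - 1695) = -2^1 * 3^2*593^1 =- 10674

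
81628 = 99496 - 17868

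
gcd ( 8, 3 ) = 1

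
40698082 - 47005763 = - 6307681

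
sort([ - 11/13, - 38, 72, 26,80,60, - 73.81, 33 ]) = [ - 73.81, - 38,-11/13,26, 33, 60, 72,80 ] 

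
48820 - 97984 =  -49164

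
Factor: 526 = 2^1 * 263^1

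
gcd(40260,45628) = 2684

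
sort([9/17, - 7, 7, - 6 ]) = [ - 7,  -  6, 9/17,7]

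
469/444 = 469/444 = 1.06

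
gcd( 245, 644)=7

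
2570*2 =5140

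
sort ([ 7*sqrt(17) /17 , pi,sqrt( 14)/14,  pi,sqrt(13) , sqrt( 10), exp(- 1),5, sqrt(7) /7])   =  [sqrt( 14)/14,exp( - 1), sqrt( 7 )/7, 7*sqrt(17 )/17, pi, pi,sqrt(10),sqrt( 13 ) , 5]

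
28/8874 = 14/4437  =  0.00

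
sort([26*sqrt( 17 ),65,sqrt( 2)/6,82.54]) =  [sqrt( 2)/6,65,82.54, 26*sqrt(17 )]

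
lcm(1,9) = 9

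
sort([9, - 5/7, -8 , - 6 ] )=[ -8  ,-6, - 5/7, 9]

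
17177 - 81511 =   -  64334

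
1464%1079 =385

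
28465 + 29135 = 57600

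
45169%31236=13933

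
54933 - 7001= 47932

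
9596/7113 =9596/7113 = 1.35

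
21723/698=31 + 85/698=31.12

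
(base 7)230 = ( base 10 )119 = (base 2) 1110111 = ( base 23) 54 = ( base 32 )3n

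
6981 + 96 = 7077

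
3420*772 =2640240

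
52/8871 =52/8871=0.01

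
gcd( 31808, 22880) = 32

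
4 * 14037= 56148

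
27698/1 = 27698 = 27698.00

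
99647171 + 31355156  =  131002327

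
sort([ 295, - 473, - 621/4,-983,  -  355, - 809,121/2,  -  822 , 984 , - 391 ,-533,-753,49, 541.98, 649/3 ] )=[ -983, - 822, -809, - 753, - 533,-473,  -  391, - 355, - 621/4, 49,121/2, 649/3,295,541.98,  984] 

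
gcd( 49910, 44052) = 2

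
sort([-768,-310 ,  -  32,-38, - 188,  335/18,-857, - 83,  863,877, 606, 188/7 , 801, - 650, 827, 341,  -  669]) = [ - 857 , - 768, - 669 , - 650,-310,-188,-83, - 38, - 32 , 335/18,  188/7, 341,  606,801,  827, 863,877]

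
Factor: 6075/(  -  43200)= -9/64 = - 2^( - 6 )*3^2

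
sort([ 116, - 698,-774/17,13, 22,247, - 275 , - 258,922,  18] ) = [ - 698 , - 275, - 258,  -  774/17, 13, 18, 22,116 , 247,922 ]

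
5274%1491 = 801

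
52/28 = 13/7=1.86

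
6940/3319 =2 + 302/3319 = 2.09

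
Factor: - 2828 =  - 2^2*7^1*101^1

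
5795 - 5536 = 259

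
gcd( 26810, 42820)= 10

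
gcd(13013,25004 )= 7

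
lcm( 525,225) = 1575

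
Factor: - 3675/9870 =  - 35/94 = - 2^( - 1) * 5^1*7^1*47^( - 1) 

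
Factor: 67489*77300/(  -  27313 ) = -5216899700/27313 = -  2^2*5^2*11^( - 1 )*13^ ( - 1)*191^( - 1 )*773^1*67489^1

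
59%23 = 13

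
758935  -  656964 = 101971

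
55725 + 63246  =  118971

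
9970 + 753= 10723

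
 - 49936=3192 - 53128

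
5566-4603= 963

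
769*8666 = 6664154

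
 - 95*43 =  - 4085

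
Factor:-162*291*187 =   -  8815554 = - 2^1*3^5 * 11^1*17^1*97^1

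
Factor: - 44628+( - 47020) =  - 91648 = -2^9*179^1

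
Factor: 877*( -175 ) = - 5^2 * 7^1 * 877^1 = - 153475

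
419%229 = 190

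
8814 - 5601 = 3213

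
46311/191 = 46311/191 =242.47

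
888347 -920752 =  - 32405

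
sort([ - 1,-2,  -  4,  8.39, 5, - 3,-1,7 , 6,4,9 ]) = [ - 4 ,-3,-2, -1, - 1,4,5,6,7,  8.39,9 ] 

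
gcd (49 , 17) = 1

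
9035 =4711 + 4324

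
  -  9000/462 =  - 1500/77  =  - 19.48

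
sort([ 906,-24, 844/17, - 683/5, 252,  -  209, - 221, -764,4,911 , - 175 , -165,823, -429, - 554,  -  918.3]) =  [ -918.3, - 764,-554, - 429, - 221, - 209, - 175, - 165,-683/5, - 24,4, 844/17,252,823,906, 911]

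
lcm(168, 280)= 840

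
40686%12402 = 3480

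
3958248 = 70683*56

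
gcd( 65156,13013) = 91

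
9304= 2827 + 6477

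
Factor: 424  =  2^3 * 53^1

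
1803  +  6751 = 8554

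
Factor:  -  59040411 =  - 3^1*1811^1*10867^1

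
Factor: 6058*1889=2^1*13^1*233^1*1889^1= 11443562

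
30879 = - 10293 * ( - 3 ) 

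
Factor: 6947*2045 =5^1*409^1*6947^1 = 14206615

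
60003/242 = 247 + 229/242 = 247.95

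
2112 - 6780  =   - 4668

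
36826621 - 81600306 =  - 44773685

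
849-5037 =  - 4188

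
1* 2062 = 2062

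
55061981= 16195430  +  38866551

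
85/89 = 85/89 = 0.96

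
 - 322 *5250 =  - 1690500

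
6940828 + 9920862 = 16861690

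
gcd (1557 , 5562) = 9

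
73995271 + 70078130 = 144073401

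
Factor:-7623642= - 2^1*3^1 * 13^1*43^1*2273^1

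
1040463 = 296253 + 744210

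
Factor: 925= 5^2*37^1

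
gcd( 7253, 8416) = 1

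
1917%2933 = 1917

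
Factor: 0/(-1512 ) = 0^1 = 0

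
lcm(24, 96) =96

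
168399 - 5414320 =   -  5245921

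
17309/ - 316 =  - 17309/316 = - 54.78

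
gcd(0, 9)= 9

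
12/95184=1/7932 = 0.00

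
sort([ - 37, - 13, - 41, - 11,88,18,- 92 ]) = [ - 92, - 41, - 37,  -  13, - 11,18,88]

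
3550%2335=1215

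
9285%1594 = 1315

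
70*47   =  3290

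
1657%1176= 481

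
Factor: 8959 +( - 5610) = 3349 = 17^1*197^1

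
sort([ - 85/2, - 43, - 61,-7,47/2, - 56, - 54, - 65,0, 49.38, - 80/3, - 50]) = [ - 65, - 61 , - 56, - 54, - 50,  -  43, - 85/2, - 80/3 , - 7,0,47/2,49.38]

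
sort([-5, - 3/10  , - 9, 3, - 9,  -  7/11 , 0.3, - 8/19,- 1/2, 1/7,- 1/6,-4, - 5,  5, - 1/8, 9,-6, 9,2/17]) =[  -  9 ,  -  9, - 6,-5, - 5, - 4,-7/11, - 1/2, - 8/19, - 3/10, -1/6,  -  1/8,2/17,  1/7 , 0.3 , 3, 5, 9,  9 ] 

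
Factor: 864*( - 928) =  -801792=- 2^10*3^3 * 29^1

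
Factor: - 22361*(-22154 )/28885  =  9346898/545 = 2^1*5^( - 1 )*11^1 * 19^1*59^1*109^ ( - 1 )*379^1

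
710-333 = 377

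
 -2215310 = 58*( - 38195 )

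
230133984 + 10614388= 240748372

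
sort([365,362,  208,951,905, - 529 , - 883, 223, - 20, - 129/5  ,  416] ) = [ - 883, - 529, - 129/5, - 20,208, 223 , 362, 365,  416,905, 951 ]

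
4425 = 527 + 3898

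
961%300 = 61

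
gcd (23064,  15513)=3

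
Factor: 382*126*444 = 2^4*3^3*7^1 * 37^1*191^1 = 21370608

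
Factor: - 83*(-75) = 6225  =  3^1 * 5^2*83^1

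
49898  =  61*818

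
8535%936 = 111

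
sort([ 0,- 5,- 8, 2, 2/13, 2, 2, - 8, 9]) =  [ - 8, - 8, - 5, 0,2/13,2,2, 2, 9]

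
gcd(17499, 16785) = 3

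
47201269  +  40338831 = 87540100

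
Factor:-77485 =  -5^1*15497^1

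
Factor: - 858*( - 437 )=2^1*3^1*11^1*13^1*19^1*23^1= 374946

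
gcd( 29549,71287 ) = 1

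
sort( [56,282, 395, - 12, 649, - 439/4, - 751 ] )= [ - 751,-439/4 , - 12,56 , 282,395, 649] 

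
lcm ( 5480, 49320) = 49320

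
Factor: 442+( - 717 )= - 5^2*  11^1=- 275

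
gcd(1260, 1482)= 6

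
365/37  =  9 + 32/37 = 9.86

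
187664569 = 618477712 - 430813143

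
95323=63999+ 31324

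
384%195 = 189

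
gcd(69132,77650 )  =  2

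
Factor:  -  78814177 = - 13^1* 41^1 * 67^1*2207^1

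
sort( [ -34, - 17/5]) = [ - 34,-17/5 ]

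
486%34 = 10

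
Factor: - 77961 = -3^1*13^1*1999^1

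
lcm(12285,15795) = 110565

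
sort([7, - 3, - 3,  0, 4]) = [ - 3,- 3,0, 4,7 ] 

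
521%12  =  5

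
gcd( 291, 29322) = 3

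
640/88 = 80/11 = 7.27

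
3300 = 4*825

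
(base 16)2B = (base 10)43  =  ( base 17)29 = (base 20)23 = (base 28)1F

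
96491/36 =96491/36 = 2680.31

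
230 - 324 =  - 94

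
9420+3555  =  12975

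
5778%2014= 1750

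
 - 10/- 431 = 10/431=0.02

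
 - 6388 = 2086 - 8474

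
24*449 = 10776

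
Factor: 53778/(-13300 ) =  - 2^( - 1 )*3^1*5^( - 2)*7^(-1 )*19^(  -  1 )*8963^1 = - 26889/6650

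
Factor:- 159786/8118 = -807/41 = -3^1 * 41^( -1 )*269^1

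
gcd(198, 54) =18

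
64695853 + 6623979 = 71319832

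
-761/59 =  - 13 + 6/59= - 12.90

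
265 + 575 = 840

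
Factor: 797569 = 797569^1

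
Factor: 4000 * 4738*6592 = 2^12*5^3*23^1*103^2 = 124931584000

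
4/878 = 2/439 = 0.00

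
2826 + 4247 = 7073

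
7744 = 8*968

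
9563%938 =183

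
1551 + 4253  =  5804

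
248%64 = 56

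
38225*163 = 6230675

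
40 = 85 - 45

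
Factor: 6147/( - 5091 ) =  - 3^1 * 683^1*1697^( - 1) =- 2049/1697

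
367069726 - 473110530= - 106040804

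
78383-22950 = 55433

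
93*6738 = 626634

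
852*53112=45251424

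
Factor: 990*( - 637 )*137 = -86396310 = - 2^1 * 3^2*5^1 * 7^2 *11^1 * 13^1 * 137^1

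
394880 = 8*49360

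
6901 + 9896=16797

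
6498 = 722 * 9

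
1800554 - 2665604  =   - 865050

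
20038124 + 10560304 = 30598428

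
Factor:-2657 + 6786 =4129  =  4129^1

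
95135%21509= 9099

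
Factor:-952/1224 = - 7/9 = - 3^(  -  2)*7^1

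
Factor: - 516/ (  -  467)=2^2*3^1*43^1*467^(-1)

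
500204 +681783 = 1181987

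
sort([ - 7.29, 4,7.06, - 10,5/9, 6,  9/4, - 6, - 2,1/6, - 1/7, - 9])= [ - 10, - 9, - 7.29, - 6, - 2, - 1/7,1/6, 5/9, 9/4, 4, 6, 7.06]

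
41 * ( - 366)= - 15006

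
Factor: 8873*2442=21667866 = 2^1*3^1*11^1*19^1 * 37^1*467^1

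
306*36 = 11016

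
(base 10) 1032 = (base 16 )408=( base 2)10000001000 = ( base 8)2010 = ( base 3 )1102020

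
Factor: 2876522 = 2^1*11^1*53^1*2467^1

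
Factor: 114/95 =2^1*3^1*5^(-1)=6/5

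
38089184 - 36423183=1666001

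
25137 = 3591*7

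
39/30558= 13/10186 = 0.00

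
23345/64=364 + 49/64 = 364.77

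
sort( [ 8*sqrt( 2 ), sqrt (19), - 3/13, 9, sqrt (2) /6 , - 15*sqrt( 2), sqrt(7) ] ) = [ - 15 * sqrt( 2), - 3/13, sqrt( 2)/6,  sqrt( 7), sqrt( 19 ),9,8*sqrt( 2) ] 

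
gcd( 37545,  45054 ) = 7509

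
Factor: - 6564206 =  - 2^1*11^1*298373^1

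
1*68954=68954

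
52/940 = 13/235 = 0.06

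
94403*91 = 8590673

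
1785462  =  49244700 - 47459238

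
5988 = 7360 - 1372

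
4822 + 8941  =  13763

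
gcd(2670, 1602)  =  534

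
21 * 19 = 399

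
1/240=1/240 = 0.00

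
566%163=77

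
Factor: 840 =2^3 * 3^1*5^1*7^1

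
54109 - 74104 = - 19995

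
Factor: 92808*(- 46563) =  - 2^3*3^3 * 11^1*17^1*83^1 * 1289^1=- 4321418904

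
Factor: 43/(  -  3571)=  - 43^1 *3571^ ( - 1)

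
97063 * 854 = 82891802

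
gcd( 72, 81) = 9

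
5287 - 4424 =863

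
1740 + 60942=62682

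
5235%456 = 219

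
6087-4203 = 1884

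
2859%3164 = 2859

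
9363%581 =67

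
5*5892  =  29460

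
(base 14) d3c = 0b101000101010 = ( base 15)B87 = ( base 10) 2602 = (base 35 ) 24c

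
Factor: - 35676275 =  - 5^2 * 937^1*1523^1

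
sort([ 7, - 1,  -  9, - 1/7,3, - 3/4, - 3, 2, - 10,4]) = [ - 10, - 9,-3, - 1 , - 3/4,-1/7,2,3, 4, 7]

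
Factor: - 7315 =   -  5^1*7^1*11^1*19^1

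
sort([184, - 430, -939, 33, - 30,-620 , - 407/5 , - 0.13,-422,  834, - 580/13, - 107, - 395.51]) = [ - 939, - 620 ,-430 , - 422 , - 395.51,-107, - 407/5,  -  580/13 , - 30, - 0.13, 33, 184 , 834 ] 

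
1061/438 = 2 + 185/438=2.42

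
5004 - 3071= 1933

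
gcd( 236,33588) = 4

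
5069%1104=653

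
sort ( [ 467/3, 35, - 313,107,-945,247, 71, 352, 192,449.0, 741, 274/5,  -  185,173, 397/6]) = [ - 945,-313, - 185,35,  274/5, 397/6,71, 107, 467/3, 173, 192,247,352 , 449.0,741 ]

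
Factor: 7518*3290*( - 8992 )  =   - 222410106240= - 2^7 * 3^1*5^1 * 7^2*47^1  *179^1*281^1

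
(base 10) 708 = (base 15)323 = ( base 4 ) 23010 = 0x2c4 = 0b1011000100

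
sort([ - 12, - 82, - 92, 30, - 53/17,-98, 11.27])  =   [- 98, - 92, - 82, - 12, - 53/17,11.27,30]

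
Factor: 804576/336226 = 816/341 = 2^4*3^1*11^( - 1 ) * 17^1*31^(  -  1 )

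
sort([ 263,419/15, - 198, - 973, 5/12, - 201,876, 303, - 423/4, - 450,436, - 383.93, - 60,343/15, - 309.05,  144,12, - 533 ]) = [ - 973, - 533, - 450, - 383.93, - 309.05, - 201, - 198,  -  423/4, - 60, 5/12, 12,343/15,419/15, 144,263,303, 436,876]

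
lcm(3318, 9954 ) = 9954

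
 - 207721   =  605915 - 813636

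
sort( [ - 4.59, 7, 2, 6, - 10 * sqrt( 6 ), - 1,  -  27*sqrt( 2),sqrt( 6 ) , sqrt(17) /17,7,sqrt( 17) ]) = [ - 27*sqrt( 2), - 10 * sqrt( 6 ),-4.59, - 1, sqrt( 17)/17 , 2,sqrt (6),  sqrt(17), 6, 7, 7]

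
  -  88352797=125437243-213790040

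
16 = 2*8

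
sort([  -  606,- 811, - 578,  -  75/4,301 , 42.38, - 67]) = [- 811,- 606, - 578, - 67, - 75/4,42.38, 301]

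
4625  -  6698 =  -2073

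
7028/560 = 251/20=12.55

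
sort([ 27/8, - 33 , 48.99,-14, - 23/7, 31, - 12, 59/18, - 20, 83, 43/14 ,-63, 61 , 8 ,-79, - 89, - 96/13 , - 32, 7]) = [-89, - 79, - 63,-33, - 32,  -  20,-14,-12 , - 96/13,-23/7, 43/14,59/18, 27/8, 7, 8,31, 48.99, 61,83]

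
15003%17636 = 15003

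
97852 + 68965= 166817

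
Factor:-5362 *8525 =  - 2^1*5^2*7^1*11^1*31^1*383^1=- 45711050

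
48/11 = 48/11=4.36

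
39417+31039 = 70456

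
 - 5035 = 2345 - 7380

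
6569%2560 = 1449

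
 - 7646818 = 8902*( - 859)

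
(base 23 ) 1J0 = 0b1111000110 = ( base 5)12331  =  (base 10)966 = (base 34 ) se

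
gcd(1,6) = 1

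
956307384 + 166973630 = 1123281014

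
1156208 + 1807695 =2963903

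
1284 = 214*6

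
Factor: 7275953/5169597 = 3^( - 1)*863^1*983^(-1 )*1753^( - 1)* 8431^1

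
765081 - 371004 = 394077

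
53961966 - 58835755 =-4873789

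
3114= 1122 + 1992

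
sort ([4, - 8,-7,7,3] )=[ - 8 ,-7,3,4,7]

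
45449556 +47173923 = 92623479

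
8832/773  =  8832/773=11.43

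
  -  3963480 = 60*( - 66058)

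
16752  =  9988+6764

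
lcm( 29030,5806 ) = 29030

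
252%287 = 252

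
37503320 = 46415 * 808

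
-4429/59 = -76 + 55/59 =- 75.07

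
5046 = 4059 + 987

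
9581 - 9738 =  - 157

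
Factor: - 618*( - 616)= 380688 = 2^4*3^1*7^1*11^1*103^1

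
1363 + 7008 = 8371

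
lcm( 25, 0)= 0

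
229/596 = 229/596= 0.38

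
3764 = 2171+1593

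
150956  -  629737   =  -478781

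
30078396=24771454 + 5306942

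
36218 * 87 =3150966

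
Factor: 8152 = 2^3 * 1019^1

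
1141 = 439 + 702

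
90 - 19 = 71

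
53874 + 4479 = 58353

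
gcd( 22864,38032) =16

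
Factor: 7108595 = 5^1*13^1*109363^1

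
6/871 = 6/871 = 0.01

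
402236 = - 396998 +799234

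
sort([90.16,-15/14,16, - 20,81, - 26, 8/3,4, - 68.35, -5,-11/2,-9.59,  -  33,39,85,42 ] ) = [ - 68.35, - 33,- 26,-20, - 9.59,-11/2,-5,-15/14, 8/3,4,16, 39,  42,81, 85,90.16] 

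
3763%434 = 291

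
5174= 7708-2534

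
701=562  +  139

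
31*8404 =260524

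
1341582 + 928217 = 2269799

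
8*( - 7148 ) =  - 57184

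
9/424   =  9/424 = 0.02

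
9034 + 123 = 9157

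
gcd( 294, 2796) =6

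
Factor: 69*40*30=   2^4*3^2*5^2*23^1 = 82800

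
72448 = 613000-540552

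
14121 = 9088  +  5033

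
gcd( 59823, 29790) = 9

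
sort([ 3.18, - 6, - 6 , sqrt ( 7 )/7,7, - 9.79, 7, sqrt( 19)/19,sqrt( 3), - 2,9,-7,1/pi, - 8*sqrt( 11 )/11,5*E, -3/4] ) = [ - 9.79 ,- 7, - 6, - 6, - 8*sqrt(11 ) /11, - 2,-3/4,sqrt(19)/19,1/pi,sqrt( 7)/7 , sqrt( 3 ), 3.18, 7,  7,9,5*E]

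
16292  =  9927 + 6365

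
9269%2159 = 633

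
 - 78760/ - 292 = 19690/73 = 269.73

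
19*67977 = 1291563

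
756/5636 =189/1409 = 0.13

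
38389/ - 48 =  - 800 + 11/48 = - 799.77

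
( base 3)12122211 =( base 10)4126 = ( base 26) 62I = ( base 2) 1000000011110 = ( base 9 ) 5584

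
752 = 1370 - 618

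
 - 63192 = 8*( - 7899) 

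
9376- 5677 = 3699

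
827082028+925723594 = 1752805622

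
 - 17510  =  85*( - 206)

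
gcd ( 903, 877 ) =1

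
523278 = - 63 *( - 8306 )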